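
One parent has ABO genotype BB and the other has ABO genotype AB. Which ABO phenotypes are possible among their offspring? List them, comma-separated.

Gametes from BB × AB give offspring ABO genotypes AB, BB, i.e. phenotypes B, AB.

B, AB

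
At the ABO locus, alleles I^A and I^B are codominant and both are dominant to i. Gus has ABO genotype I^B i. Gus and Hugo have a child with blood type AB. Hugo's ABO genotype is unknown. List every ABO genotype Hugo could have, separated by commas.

I^A I^A, I^A I^B, I^A i

For each candidate genotype of Hugo, check whether crossing it with I^B i can produce every observed child phenotype.
  I^A I^A → possible child types {A, AB} ✓
  I^A I^B → possible child types {A, B, AB} ✓
  I^A i → possible child types {O, A, B, AB} ✓
  I^B I^B → possible child types {B} ✗
  I^B i → possible child types {O, B} ✗
  i i → possible child types {O, B} ✗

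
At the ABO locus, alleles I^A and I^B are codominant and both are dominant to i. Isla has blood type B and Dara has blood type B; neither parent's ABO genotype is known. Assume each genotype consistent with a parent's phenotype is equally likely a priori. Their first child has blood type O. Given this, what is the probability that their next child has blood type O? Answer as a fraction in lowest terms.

Possible genotypes: Isla ∈ {I^B I^B, I^B i}; Dara ∈ {I^B I^B, I^B i}.
Weight each parental genotype pair by prior × P(type-O child):
  I^B i × I^B i: posterior weight 1; P(next child type O) = 1/4.
Weighted sum = 1/4.

1/4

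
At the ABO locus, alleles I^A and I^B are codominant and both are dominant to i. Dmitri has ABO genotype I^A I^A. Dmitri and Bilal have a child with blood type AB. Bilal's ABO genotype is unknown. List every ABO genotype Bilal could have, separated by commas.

I^A I^B, I^B I^B, I^B i

For each candidate genotype of Bilal, check whether crossing it with I^A I^A can produce every observed child phenotype.
  I^A I^A → possible child types {A} ✗
  I^A I^B → possible child types {A, AB} ✓
  I^A i → possible child types {A} ✗
  I^B I^B → possible child types {AB} ✓
  I^B i → possible child types {A, AB} ✓
  i i → possible child types {A} ✗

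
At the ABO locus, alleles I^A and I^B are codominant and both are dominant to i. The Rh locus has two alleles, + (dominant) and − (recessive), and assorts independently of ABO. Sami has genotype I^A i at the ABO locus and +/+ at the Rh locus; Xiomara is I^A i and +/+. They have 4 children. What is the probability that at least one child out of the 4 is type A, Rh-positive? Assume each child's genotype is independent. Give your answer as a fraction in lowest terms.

255/256

ABO cross I^A i × I^A i → 1/4 O, 3/4 A.
Rh cross +/+ × +/+ → 1 Rh+; so P(type A, Rh-positive) = 3/4 × 1 = 3/4 per child.
P(none) = (1/4)^4 = 1/256; P(at least one) = 1 − 1/256 = 255/256.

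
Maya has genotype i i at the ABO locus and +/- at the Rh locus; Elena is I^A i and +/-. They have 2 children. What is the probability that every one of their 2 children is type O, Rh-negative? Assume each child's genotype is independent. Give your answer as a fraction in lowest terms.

ABO cross i i × I^A i → 1/2 O, 1/2 A.
Rh cross +/- × +/- → 3/4 Rh+, 1/4 Rh-; so P(type O, Rh-negative) = 1/2 × 1/4 = 1/8 per child.
All 2 independent: (1/8)^2 = 1/64.

1/64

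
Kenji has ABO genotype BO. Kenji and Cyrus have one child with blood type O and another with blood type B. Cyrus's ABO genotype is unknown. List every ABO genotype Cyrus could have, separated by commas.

AO, BO, OO

For each candidate genotype of Cyrus, check whether crossing it with BO can produce every observed child phenotype.
  AA → possible child types {A, AB} ✗
  AB → possible child types {A, B, AB} ✗
  AO → possible child types {O, A, B, AB} ✓
  BB → possible child types {B} ✗
  BO → possible child types {O, B} ✓
  OO → possible child types {O, B} ✓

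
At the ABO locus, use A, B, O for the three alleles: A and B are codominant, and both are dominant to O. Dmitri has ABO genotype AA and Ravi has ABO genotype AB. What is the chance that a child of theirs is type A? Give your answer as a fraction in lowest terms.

ABO cross AA × AB → offspring phenotypes: 1/2 A, 1/2 AB.
So P(type A) = 1/2.

1/2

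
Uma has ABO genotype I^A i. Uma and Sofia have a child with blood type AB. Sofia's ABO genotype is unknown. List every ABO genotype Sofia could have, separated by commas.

I^A I^B, I^B I^B, I^B i

For each candidate genotype of Sofia, check whether crossing it with I^A i can produce every observed child phenotype.
  I^A I^A → possible child types {A} ✗
  I^A I^B → possible child types {A, B, AB} ✓
  I^A i → possible child types {O, A} ✗
  I^B I^B → possible child types {B, AB} ✓
  I^B i → possible child types {O, A, B, AB} ✓
  i i → possible child types {O, A} ✗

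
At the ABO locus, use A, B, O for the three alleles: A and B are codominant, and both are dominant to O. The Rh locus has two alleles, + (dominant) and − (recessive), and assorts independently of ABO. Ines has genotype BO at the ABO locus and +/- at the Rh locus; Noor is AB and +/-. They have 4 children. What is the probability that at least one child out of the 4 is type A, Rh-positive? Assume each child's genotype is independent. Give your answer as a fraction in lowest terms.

ABO cross BO × AB → 1/4 A, 1/2 B, 1/4 AB.
Rh cross +/- × +/- → 3/4 Rh+, 1/4 Rh-; so P(type A, Rh-positive) = 1/4 × 3/4 = 3/16 per child.
P(none) = (13/16)^4 = 28561/65536; P(at least one) = 1 − 28561/65536 = 36975/65536.

36975/65536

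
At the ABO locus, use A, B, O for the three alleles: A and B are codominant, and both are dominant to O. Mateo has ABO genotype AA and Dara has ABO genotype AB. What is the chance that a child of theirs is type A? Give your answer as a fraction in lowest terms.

1/2

ABO cross AA × AB → offspring phenotypes: 1/2 A, 1/2 AB.
So P(type A) = 1/2.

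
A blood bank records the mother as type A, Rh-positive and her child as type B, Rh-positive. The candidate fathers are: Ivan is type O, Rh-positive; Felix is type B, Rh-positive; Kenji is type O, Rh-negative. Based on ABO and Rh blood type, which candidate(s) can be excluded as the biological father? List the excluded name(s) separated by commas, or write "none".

Ivan, Kenji

A candidate is excluded only if no genotype consistent with his phenotype could produce a type B, Rh-positive child with a type A, Rh-positive mother.
Ivan (type O, Rh+): no genotype consistent with that phenotype can produce a type-B Rh+ child with a type-A mother.
Kenji (type O, Rh-): no genotype consistent with that phenotype can produce a type-B Rh+ child with a type-A mother.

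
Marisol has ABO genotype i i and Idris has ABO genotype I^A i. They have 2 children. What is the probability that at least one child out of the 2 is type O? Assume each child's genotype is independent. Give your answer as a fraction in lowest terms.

3/4

ABO cross i i × I^A i → 1/2 O, 1/2 A.
So P(type O) = 1/2 per child.
P(none) = (1/2)^2 = 1/4; P(at least one) = 1 − 1/4 = 3/4.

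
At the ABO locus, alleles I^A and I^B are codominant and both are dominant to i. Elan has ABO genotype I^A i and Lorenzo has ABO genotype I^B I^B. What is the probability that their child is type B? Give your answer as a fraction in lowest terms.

ABO cross I^A i × I^B I^B → offspring phenotypes: 1/2 B, 1/2 AB.
So P(type B) = 1/2.

1/2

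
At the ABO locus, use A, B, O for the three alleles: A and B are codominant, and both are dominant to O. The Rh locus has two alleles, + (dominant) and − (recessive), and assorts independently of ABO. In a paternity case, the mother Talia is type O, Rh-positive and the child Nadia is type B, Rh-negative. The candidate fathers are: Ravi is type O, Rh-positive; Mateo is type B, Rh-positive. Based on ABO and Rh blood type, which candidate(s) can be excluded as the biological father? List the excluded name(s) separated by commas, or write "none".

A candidate is excluded only if no genotype consistent with his phenotype could produce a type B, Rh-negative child with a type O, Rh-positive mother.
Ravi (type O, Rh+): no genotype consistent with that phenotype can produce a type-B Rh- child with a type-O mother.

Ravi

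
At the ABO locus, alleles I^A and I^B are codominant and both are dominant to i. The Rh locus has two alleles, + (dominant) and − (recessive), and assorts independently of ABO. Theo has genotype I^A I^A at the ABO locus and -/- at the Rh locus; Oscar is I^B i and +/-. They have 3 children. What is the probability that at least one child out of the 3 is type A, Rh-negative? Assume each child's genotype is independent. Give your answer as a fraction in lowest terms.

ABO cross I^A I^A × I^B i → 1/2 A, 1/2 AB.
Rh cross -/- × +/- → 1/2 Rh+, 1/2 Rh-; so P(type A, Rh-negative) = 1/2 × 1/2 = 1/4 per child.
P(none) = (3/4)^3 = 27/64; P(at least one) = 1 − 27/64 = 37/64.

37/64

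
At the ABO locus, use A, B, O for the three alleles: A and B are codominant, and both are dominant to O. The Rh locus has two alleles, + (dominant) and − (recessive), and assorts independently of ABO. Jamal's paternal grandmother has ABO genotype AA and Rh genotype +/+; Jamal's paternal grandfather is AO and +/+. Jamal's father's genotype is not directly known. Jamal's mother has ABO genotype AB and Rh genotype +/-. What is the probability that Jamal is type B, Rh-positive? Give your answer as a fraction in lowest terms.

Jamal's father's ABO genotype from AA × AO: 1/2 AA, 1/2 AO.
Crossing each possibility with the mother AB and summing P(type B): 1/2·0 + 1/2·1/4 = 1/8.
Similarly for Rh via the father's Rh distribution: P(Rh+) = 1.
Independent loci: 1/8 × 1 = 1/8.

1/8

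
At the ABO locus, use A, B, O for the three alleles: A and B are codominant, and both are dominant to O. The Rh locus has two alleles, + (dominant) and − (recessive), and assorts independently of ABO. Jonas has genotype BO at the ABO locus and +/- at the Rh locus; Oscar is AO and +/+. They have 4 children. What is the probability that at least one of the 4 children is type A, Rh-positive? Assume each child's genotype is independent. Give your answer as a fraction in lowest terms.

ABO cross BO × AO → 1/4 O, 1/4 A, 1/4 B, 1/4 AB.
Rh cross +/- × +/+ → 1 Rh+; so P(type A, Rh-positive) = 1/4 × 1 = 1/4 per child.
P(none) = (3/4)^4 = 81/256; P(at least one) = 1 − 81/256 = 175/256.

175/256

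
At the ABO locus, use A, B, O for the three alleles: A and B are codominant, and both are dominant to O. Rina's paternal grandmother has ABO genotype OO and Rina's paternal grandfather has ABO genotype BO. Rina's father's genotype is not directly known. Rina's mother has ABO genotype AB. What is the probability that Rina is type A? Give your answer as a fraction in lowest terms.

Rina's father's ABO genotype from OO × BO: 1/2 BO, 1/2 OO.
Crossing each possibility with the mother AB and summing P(type A): 1/2·1/4 + 1/2·1/2 = 3/8.

3/8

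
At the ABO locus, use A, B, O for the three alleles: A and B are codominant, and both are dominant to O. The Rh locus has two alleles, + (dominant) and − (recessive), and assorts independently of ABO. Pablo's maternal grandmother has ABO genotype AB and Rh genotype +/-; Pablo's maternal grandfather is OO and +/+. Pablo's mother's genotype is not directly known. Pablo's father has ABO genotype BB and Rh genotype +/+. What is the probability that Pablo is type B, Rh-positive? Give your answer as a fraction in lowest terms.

Pablo's mother's ABO genotype from AB × OO: 1/2 AO, 1/2 BO.
Crossing each possibility with the father BB and summing P(type B): 1/2·1/2 + 1/2·1 = 3/4.
Similarly for Rh via the mother's Rh distribution: P(Rh+) = 1.
Independent loci: 3/4 × 1 = 3/4.

3/4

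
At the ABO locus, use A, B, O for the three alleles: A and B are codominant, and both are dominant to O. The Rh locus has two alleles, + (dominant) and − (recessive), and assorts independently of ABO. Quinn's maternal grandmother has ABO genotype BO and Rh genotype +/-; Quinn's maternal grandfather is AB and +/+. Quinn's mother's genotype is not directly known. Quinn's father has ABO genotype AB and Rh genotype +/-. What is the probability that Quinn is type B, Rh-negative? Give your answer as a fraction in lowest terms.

3/64

Quinn's mother's ABO genotype from BO × AB: 1/4 AB, 1/4 AO, 1/4 BB, 1/4 BO.
Crossing each possibility with the father AB and summing P(type B): 1/4·1/4 + 1/4·1/4 + 1/4·1/2 + 1/4·1/2 = 3/8.
Similarly for Rh via the mother's Rh distribution: P(Rh-) = 1/8.
Independent loci: 3/8 × 1/8 = 3/64.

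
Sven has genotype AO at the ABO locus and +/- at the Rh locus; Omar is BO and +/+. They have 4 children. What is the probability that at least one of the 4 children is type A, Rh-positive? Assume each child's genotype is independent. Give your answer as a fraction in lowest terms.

ABO cross AO × BO → 1/4 O, 1/4 A, 1/4 B, 1/4 AB.
Rh cross +/- × +/+ → 1 Rh+; so P(type A, Rh-positive) = 1/4 × 1 = 1/4 per child.
P(none) = (3/4)^4 = 81/256; P(at least one) = 1 − 81/256 = 175/256.

175/256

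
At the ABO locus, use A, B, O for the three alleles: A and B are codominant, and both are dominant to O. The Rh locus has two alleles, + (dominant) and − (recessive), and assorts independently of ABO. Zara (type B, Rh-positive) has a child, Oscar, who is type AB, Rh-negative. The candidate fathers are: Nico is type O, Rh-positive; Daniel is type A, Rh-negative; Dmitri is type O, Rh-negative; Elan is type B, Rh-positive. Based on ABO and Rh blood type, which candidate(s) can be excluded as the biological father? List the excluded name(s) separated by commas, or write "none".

A candidate is excluded only if no genotype consistent with his phenotype could produce a type AB, Rh-negative child with a type B, Rh-positive mother.
Nico (type O, Rh+): no genotype consistent with that phenotype can produce a type-AB Rh- child with a type-B mother.
Dmitri (type O, Rh-): no genotype consistent with that phenotype can produce a type-AB Rh- child with a type-B mother.
Elan (type B, Rh+): no genotype consistent with that phenotype can produce a type-AB Rh- child with a type-B mother.

Nico, Dmitri, Elan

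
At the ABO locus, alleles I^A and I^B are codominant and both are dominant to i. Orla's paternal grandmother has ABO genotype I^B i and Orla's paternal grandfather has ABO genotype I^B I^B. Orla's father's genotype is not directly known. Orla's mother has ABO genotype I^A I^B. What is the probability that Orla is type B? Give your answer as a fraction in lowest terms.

1/2

Orla's father's ABO genotype from I^B i × I^B I^B: 1/2 I^B I^B, 1/2 I^B i.
Crossing each possibility with the mother I^A I^B and summing P(type B): 1/2·1/2 + 1/2·1/2 = 1/2.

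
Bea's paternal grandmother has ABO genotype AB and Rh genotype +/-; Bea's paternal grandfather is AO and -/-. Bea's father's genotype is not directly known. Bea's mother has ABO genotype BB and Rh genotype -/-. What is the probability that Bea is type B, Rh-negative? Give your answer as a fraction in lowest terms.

3/8

Bea's father's ABO genotype from AB × AO: 1/4 AA, 1/4 AB, 1/4 AO, 1/4 BO.
Crossing each possibility with the mother BB and summing P(type B): 1/4·0 + 1/4·1/2 + 1/4·1/2 + 1/4·1 = 1/2.
Similarly for Rh via the father's Rh distribution: P(Rh-) = 3/4.
Independent loci: 1/2 × 3/4 = 3/8.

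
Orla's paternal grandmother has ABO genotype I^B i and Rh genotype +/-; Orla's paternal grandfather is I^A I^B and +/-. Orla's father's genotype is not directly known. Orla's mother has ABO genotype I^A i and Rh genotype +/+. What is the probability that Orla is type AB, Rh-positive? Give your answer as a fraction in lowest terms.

1/4

Orla's father's ABO genotype from I^B i × I^A I^B: 1/4 I^A I^B, 1/4 I^A i, 1/4 I^B I^B, 1/4 I^B i.
Crossing each possibility with the mother I^A i and summing P(type AB): 1/4·1/4 + 1/4·0 + 1/4·1/2 + 1/4·1/4 = 1/4.
Similarly for Rh via the father's Rh distribution: P(Rh+) = 1.
Independent loci: 1/4 × 1 = 1/4.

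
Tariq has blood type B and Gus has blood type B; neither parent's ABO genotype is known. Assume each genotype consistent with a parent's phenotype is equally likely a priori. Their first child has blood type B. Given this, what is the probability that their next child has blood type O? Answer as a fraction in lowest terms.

1/20

Possible genotypes: Tariq ∈ {BB, BO}; Gus ∈ {BB, BO}.
Weight each parental genotype pair by prior × P(type-B child):
  BB × BB: posterior weight 4/15; P(next child type O) = 0.
  BB × BO: posterior weight 4/15; P(next child type O) = 0.
  BO × BB: posterior weight 4/15; P(next child type O) = 0.
  BO × BO: posterior weight 1/5; P(next child type O) = 1/4.
Weighted sum = 1/20.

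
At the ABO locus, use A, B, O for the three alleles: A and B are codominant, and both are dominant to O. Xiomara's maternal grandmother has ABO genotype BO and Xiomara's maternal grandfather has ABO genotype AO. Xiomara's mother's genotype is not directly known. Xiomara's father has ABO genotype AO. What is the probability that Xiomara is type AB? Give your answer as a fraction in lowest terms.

Xiomara's mother's ABO genotype from BO × AO: 1/4 AB, 1/4 AO, 1/4 BO, 1/4 OO.
Crossing each possibility with the father AO and summing P(type AB): 1/4·1/4 + 1/4·0 + 1/4·1/4 + 1/4·0 = 1/8.

1/8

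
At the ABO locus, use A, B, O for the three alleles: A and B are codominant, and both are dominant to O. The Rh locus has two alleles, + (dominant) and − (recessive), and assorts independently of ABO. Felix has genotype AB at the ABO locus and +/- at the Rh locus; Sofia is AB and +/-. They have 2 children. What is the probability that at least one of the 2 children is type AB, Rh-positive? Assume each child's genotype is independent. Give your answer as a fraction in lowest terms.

39/64

ABO cross AB × AB → 1/4 A, 1/4 B, 1/2 AB.
Rh cross +/- × +/- → 3/4 Rh+, 1/4 Rh-; so P(type AB, Rh-positive) = 1/2 × 3/4 = 3/8 per child.
P(none) = (5/8)^2 = 25/64; P(at least one) = 1 − 25/64 = 39/64.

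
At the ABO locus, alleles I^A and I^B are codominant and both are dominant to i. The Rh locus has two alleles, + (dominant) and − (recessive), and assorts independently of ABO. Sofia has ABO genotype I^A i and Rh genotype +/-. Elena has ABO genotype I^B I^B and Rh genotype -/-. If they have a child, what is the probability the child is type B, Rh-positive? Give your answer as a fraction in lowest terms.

ABO cross I^A i × I^B I^B → offspring phenotypes: 1/2 B, 1/2 AB.
Rh cross +/- × -/- → 1/2 Rh+, 1/2 Rh-.
Independent loci: P(type B, Rh-positive) = 1/2 × 1/2 = 1/4.

1/4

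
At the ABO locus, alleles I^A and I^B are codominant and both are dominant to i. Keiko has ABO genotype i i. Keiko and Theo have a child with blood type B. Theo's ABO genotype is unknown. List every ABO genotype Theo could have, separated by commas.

I^A I^B, I^B I^B, I^B i

For each candidate genotype of Theo, check whether crossing it with i i can produce every observed child phenotype.
  I^A I^A → possible child types {A} ✗
  I^A I^B → possible child types {A, B} ✓
  I^A i → possible child types {O, A} ✗
  I^B I^B → possible child types {B} ✓
  I^B i → possible child types {O, B} ✓
  i i → possible child types {O} ✗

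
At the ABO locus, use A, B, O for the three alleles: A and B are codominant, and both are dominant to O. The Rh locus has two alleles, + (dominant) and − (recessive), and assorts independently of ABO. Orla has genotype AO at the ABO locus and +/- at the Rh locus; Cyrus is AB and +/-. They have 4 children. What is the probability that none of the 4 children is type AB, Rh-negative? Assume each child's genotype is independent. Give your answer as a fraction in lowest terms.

ABO cross AO × AB → 1/2 A, 1/4 B, 1/4 AB.
Rh cross +/- × +/- → 3/4 Rh+, 1/4 Rh-; so P(type AB, Rh-negative) = 1/4 × 1/4 = 1/16 per child.
P(not type AB, Rh-negative) = 15/16 for one child; (15/16)^4 = 50625/65536.

50625/65536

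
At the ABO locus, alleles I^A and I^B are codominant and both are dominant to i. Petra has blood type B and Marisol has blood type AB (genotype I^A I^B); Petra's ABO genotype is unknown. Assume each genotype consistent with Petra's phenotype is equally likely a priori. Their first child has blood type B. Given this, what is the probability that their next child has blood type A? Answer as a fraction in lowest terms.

Possible genotypes: Petra ∈ {I^B I^B, I^B i}; Marisol ∈ {I^A I^B}.
Weight each parental genotype pair by prior × P(type-B child):
  I^B I^B × I^A I^B: posterior weight 1/2; P(next child type A) = 0.
  I^B i × I^A I^B: posterior weight 1/2; P(next child type A) = 1/4.
Weighted sum = 1/8.

1/8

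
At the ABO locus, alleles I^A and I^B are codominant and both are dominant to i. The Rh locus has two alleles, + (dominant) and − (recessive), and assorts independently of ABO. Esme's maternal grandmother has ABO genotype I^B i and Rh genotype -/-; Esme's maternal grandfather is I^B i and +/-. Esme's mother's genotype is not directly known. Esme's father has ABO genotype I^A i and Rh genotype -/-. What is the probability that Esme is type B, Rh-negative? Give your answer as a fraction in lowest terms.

3/16

Esme's mother's ABO genotype from I^B i × I^B i: 1/4 I^B I^B, 1/2 I^B i, 1/4 i i.
Crossing each possibility with the father I^A i and summing P(type B): 1/4·1/2 + 1/2·1/4 + 1/4·0 = 1/4.
Similarly for Rh via the mother's Rh distribution: P(Rh-) = 3/4.
Independent loci: 1/4 × 3/4 = 3/16.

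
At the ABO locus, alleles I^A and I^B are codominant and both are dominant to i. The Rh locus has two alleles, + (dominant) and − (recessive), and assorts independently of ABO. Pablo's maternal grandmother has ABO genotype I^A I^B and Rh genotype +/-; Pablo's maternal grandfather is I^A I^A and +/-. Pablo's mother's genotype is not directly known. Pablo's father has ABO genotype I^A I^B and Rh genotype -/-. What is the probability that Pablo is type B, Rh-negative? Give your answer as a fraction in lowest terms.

Pablo's mother's ABO genotype from I^A I^B × I^A I^A: 1/2 I^A I^A, 1/2 I^A I^B.
Crossing each possibility with the father I^A I^B and summing P(type B): 1/2·0 + 1/2·1/4 = 1/8.
Similarly for Rh via the mother's Rh distribution: P(Rh-) = 1/2.
Independent loci: 1/8 × 1/2 = 1/16.

1/16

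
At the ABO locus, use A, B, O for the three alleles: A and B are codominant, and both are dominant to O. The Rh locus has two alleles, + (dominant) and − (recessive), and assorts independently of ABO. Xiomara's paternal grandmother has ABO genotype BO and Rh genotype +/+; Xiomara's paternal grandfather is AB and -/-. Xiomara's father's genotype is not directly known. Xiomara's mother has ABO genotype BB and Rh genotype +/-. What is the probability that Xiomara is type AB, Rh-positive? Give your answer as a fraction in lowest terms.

Xiomara's father's ABO genotype from BO × AB: 1/4 AB, 1/4 AO, 1/4 BB, 1/4 BO.
Crossing each possibility with the mother BB and summing P(type AB): 1/4·1/2 + 1/4·1/2 + 1/4·0 + 1/4·0 = 1/4.
Similarly for Rh via the father's Rh distribution: P(Rh+) = 3/4.
Independent loci: 1/4 × 3/4 = 3/16.

3/16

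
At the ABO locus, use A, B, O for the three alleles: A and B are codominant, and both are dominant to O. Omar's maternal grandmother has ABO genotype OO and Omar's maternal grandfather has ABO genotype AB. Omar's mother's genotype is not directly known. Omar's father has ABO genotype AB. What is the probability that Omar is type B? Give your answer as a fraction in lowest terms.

3/8

Omar's mother's ABO genotype from OO × AB: 1/2 AO, 1/2 BO.
Crossing each possibility with the father AB and summing P(type B): 1/2·1/4 + 1/2·1/2 = 3/8.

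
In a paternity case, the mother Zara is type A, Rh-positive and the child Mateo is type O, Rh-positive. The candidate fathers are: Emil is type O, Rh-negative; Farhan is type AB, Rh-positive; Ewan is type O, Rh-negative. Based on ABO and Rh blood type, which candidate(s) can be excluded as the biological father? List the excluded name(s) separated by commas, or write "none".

A candidate is excluded only if no genotype consistent with his phenotype could produce a type O, Rh-positive child with a type A, Rh-positive mother.
Farhan (type AB, Rh+): no genotype consistent with that phenotype can produce a type-O Rh+ child with a type-A mother.

Farhan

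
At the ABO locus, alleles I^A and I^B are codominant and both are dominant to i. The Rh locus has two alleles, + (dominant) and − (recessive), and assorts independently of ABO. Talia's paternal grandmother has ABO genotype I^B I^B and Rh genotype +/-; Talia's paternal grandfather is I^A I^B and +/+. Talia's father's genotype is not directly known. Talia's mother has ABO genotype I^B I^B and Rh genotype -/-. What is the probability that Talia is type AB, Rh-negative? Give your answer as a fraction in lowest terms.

Talia's father's ABO genotype from I^B I^B × I^A I^B: 1/2 I^A I^B, 1/2 I^B I^B.
Crossing each possibility with the mother I^B I^B and summing P(type AB): 1/2·1/2 + 1/2·0 = 1/4.
Similarly for Rh via the father's Rh distribution: P(Rh-) = 1/4.
Independent loci: 1/4 × 1/4 = 1/16.

1/16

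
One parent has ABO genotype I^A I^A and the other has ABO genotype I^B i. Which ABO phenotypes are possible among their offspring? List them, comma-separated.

Gametes from I^A I^A × I^B i give offspring ABO genotypes I^A I^B, I^A i, i.e. phenotypes A, AB.

A, AB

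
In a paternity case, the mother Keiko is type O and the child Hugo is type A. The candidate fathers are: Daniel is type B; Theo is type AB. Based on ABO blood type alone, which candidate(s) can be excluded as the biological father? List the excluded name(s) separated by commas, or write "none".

Daniel

A candidate is excluded only if no genotype consistent with his phenotype could produce a type A child with a type O mother.
Daniel (type B): no genotype consistent with that phenotype can produce a type-A child with a type-O mother.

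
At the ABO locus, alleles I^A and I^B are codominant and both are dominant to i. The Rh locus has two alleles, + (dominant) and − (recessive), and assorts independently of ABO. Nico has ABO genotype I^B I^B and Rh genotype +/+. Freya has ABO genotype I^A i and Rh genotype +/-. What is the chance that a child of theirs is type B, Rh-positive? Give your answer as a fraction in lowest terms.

ABO cross I^B I^B × I^A i → offspring phenotypes: 1/2 B, 1/2 AB.
Rh cross +/+ × +/- → 1 Rh+.
Independent loci: P(type B, Rh-positive) = 1/2 × 1 = 1/2.

1/2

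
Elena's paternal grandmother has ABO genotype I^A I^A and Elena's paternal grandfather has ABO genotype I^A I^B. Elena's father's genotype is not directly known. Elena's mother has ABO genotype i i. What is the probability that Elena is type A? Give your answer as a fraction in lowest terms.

3/4

Elena's father's ABO genotype from I^A I^A × I^A I^B: 1/2 I^A I^A, 1/2 I^A I^B.
Crossing each possibility with the mother i i and summing P(type A): 1/2·1 + 1/2·1/2 = 3/4.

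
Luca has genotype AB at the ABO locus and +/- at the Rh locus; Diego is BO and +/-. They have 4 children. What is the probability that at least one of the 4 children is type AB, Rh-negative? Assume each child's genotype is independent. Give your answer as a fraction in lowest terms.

ABO cross AB × BO → 1/4 A, 1/2 B, 1/4 AB.
Rh cross +/- × +/- → 3/4 Rh+, 1/4 Rh-; so P(type AB, Rh-negative) = 1/4 × 1/4 = 1/16 per child.
P(none) = (15/16)^4 = 50625/65536; P(at least one) = 1 − 50625/65536 = 14911/65536.

14911/65536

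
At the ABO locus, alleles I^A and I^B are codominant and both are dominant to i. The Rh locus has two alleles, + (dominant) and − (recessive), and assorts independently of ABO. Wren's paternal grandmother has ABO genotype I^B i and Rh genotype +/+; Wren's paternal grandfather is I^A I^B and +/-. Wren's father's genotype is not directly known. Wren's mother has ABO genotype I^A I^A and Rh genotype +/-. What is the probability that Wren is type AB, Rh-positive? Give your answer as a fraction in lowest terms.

Wren's father's ABO genotype from I^B i × I^A I^B: 1/4 I^A I^B, 1/4 I^A i, 1/4 I^B I^B, 1/4 I^B i.
Crossing each possibility with the mother I^A I^A and summing P(type AB): 1/4·1/2 + 1/4·0 + 1/4·1 + 1/4·1/2 = 1/2.
Similarly for Rh via the father's Rh distribution: P(Rh+) = 7/8.
Independent loci: 1/2 × 7/8 = 7/16.

7/16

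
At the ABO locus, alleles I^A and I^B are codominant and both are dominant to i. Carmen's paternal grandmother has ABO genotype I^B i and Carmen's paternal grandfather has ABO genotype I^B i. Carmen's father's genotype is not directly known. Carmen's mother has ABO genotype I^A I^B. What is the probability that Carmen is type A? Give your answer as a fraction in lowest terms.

1/4

Carmen's father's ABO genotype from I^B i × I^B i: 1/4 I^B I^B, 1/2 I^B i, 1/4 i i.
Crossing each possibility with the mother I^A I^B and summing P(type A): 1/4·0 + 1/2·1/4 + 1/4·1/2 = 1/4.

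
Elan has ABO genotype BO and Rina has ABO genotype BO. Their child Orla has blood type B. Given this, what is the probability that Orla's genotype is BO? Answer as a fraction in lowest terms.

Cross BO × BO → 1/4 BB, 1/2 BO, 1/4 OO.
Type-B genotypes among offspring: BB (1/4), BO (1/2); total 3/4.
P(BO | type B) = (1/2) / (3/4) = 2/3.

2/3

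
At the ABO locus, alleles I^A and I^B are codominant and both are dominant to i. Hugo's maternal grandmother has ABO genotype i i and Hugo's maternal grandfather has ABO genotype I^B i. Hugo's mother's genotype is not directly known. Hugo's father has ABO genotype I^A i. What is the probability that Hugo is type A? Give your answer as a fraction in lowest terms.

Hugo's mother's ABO genotype from i i × I^B i: 1/2 I^B i, 1/2 i i.
Crossing each possibility with the father I^A i and summing P(type A): 1/2·1/4 + 1/2·1/2 = 3/8.

3/8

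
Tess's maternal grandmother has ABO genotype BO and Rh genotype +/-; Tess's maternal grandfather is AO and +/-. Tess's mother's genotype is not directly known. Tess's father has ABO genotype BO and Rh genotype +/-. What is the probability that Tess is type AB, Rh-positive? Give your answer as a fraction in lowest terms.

Tess's mother's ABO genotype from BO × AO: 1/4 AB, 1/4 AO, 1/4 BO, 1/4 OO.
Crossing each possibility with the father BO and summing P(type AB): 1/4·1/4 + 1/4·1/4 + 1/4·0 + 1/4·0 = 1/8.
Similarly for Rh via the mother's Rh distribution: P(Rh+) = 3/4.
Independent loci: 1/8 × 3/4 = 3/32.

3/32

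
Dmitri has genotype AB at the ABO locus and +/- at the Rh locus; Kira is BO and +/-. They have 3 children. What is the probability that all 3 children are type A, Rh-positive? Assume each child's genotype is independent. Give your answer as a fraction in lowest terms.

ABO cross AB × BO → 1/4 A, 1/2 B, 1/4 AB.
Rh cross +/- × +/- → 3/4 Rh+, 1/4 Rh-; so P(type A, Rh-positive) = 1/4 × 3/4 = 3/16 per child.
All 3 independent: (3/16)^3 = 27/4096.

27/4096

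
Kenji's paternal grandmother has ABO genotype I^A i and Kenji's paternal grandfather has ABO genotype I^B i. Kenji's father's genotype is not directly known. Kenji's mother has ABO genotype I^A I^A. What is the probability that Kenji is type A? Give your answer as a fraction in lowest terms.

3/4

Kenji's father's ABO genotype from I^A i × I^B i: 1/4 I^A I^B, 1/4 I^A i, 1/4 I^B i, 1/4 i i.
Crossing each possibility with the mother I^A I^A and summing P(type A): 1/4·1/2 + 1/4·1 + 1/4·1/2 + 1/4·1 = 3/4.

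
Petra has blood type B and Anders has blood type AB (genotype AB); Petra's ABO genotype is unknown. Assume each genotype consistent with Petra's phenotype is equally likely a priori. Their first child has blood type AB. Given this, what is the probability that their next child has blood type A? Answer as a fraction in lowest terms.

Possible genotypes: Petra ∈ {BB, BO}; Anders ∈ {AB}.
Weight each parental genotype pair by prior × P(type-AB child):
  BB × AB: posterior weight 2/3; P(next child type A) = 0.
  BO × AB: posterior weight 1/3; P(next child type A) = 1/4.
Weighted sum = 1/12.

1/12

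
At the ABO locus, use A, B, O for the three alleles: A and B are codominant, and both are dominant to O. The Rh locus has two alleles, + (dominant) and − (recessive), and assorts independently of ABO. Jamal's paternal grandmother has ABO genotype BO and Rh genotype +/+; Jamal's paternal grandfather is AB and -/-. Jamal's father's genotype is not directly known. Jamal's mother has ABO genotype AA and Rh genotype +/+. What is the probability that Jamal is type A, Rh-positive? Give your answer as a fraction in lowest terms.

1/2

Jamal's father's ABO genotype from BO × AB: 1/4 AB, 1/4 AO, 1/4 BB, 1/4 BO.
Crossing each possibility with the mother AA and summing P(type A): 1/4·1/2 + 1/4·1 + 1/4·0 + 1/4·1/2 = 1/2.
Similarly for Rh via the father's Rh distribution: P(Rh+) = 1.
Independent loci: 1/2 × 1 = 1/2.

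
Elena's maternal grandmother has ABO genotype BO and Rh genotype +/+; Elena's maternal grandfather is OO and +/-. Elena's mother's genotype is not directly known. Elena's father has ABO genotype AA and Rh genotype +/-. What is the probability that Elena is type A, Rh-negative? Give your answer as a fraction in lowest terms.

3/32

Elena's mother's ABO genotype from BO × OO: 1/2 BO, 1/2 OO.
Crossing each possibility with the father AA and summing P(type A): 1/2·1/2 + 1/2·1 = 3/4.
Similarly for Rh via the mother's Rh distribution: P(Rh-) = 1/8.
Independent loci: 3/4 × 1/8 = 3/32.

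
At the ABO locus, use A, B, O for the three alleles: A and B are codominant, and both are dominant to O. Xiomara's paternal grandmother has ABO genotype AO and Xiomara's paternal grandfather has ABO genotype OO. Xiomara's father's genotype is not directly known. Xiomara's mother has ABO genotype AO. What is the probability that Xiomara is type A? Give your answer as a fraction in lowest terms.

5/8

Xiomara's father's ABO genotype from AO × OO: 1/2 AO, 1/2 OO.
Crossing each possibility with the mother AO and summing P(type A): 1/2·3/4 + 1/2·1/2 = 5/8.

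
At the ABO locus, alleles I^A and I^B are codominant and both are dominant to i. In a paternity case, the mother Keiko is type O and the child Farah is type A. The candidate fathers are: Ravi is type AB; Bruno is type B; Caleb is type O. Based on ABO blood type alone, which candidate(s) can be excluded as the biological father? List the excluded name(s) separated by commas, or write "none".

Bruno, Caleb

A candidate is excluded only if no genotype consistent with his phenotype could produce a type A child with a type O mother.
Bruno (type B): no genotype consistent with that phenotype can produce a type-A child with a type-O mother.
Caleb (type O): no genotype consistent with that phenotype can produce a type-A child with a type-O mother.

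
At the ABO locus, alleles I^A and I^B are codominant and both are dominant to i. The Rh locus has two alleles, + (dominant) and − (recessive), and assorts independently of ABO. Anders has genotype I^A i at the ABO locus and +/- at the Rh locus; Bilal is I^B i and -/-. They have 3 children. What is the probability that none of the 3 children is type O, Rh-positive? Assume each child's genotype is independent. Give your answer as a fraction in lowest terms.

343/512

ABO cross I^A i × I^B i → 1/4 O, 1/4 A, 1/4 B, 1/4 AB.
Rh cross +/- × -/- → 1/2 Rh+, 1/2 Rh-; so P(type O, Rh-positive) = 1/4 × 1/2 = 1/8 per child.
P(not type O, Rh-positive) = 7/8 for one child; (7/8)^3 = 343/512.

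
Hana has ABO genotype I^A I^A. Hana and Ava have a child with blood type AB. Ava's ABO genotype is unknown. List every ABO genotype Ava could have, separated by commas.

I^A I^B, I^B I^B, I^B i

For each candidate genotype of Ava, check whether crossing it with I^A I^A can produce every observed child phenotype.
  I^A I^A → possible child types {A} ✗
  I^A I^B → possible child types {A, AB} ✓
  I^A i → possible child types {A} ✗
  I^B I^B → possible child types {AB} ✓
  I^B i → possible child types {A, AB} ✓
  i i → possible child types {A} ✗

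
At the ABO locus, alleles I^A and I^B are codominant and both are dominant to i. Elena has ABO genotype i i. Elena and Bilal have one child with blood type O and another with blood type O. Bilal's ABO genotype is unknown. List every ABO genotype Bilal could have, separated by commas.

For each candidate genotype of Bilal, check whether crossing it with i i can produce every observed child phenotype.
  I^A I^A → possible child types {A} ✗
  I^A I^B → possible child types {A, B} ✗
  I^A i → possible child types {O, A} ✓
  I^B I^B → possible child types {B} ✗
  I^B i → possible child types {O, B} ✓
  i i → possible child types {O} ✓

I^A i, I^B i, i i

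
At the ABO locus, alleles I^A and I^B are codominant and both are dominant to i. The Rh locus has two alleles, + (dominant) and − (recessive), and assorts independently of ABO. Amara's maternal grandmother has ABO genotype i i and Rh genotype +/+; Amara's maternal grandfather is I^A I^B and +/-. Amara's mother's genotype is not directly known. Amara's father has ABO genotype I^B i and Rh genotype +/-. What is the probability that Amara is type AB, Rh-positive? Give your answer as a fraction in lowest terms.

7/64

Amara's mother's ABO genotype from i i × I^A I^B: 1/2 I^A i, 1/2 I^B i.
Crossing each possibility with the father I^B i and summing P(type AB): 1/2·1/4 + 1/2·0 = 1/8.
Similarly for Rh via the mother's Rh distribution: P(Rh+) = 7/8.
Independent loci: 1/8 × 7/8 = 7/64.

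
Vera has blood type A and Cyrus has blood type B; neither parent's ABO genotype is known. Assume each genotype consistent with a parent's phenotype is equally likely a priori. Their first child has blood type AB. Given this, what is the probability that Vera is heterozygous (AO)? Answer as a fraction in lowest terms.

1/3

Possible genotypes: Vera ∈ {AA, AO}; Cyrus ∈ {BB, BO}.
Weight each parental genotype pair by prior × P(type-AB child):
  AA × BB: posterior weight 4/9.
  AA × BO: posterior weight 2/9.
  AO × BB: posterior weight 2/9.
  AO × BO: posterior weight 1/9.
Sum the posterior weight over pairs where Vera is AO: 1/3.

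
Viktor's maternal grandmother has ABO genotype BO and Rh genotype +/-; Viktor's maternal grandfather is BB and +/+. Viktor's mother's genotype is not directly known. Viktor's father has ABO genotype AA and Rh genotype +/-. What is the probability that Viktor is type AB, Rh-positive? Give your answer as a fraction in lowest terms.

Viktor's mother's ABO genotype from BO × BB: 1/2 BB, 1/2 BO.
Crossing each possibility with the father AA and summing P(type AB): 1/2·1 + 1/2·1/2 = 3/4.
Similarly for Rh via the mother's Rh distribution: P(Rh+) = 7/8.
Independent loci: 3/4 × 7/8 = 21/32.

21/32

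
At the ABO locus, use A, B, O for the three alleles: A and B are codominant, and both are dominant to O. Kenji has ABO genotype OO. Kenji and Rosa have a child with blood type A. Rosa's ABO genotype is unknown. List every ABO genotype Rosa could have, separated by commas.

AA, AB, AO

For each candidate genotype of Rosa, check whether crossing it with OO can produce every observed child phenotype.
  AA → possible child types {A} ✓
  AB → possible child types {A, B} ✓
  AO → possible child types {O, A} ✓
  BB → possible child types {B} ✗
  BO → possible child types {O, B} ✗
  OO → possible child types {O} ✗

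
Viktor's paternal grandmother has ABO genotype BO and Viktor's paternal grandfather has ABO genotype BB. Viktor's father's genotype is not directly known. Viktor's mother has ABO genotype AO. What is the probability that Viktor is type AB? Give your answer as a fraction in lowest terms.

3/8

Viktor's father's ABO genotype from BO × BB: 1/2 BB, 1/2 BO.
Crossing each possibility with the mother AO and summing P(type AB): 1/2·1/2 + 1/2·1/4 = 3/8.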